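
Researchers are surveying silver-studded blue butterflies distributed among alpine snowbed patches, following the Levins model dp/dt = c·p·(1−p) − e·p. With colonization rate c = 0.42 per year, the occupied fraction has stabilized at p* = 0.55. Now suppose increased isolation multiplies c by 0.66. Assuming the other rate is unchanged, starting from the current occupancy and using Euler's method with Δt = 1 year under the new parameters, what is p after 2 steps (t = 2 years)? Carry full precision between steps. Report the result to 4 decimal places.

Balance c(1−p*) = e gives e = 0.42×(1 − 0.55000) = 0.18900.
Starting from p₀ = 0.55000; update p ← p + (dp/dt)·Δt with the new parameters.
t = 1: p = 0.55000 + (-0.03534) = 0.51466
t = 2: p = 0.51466 + (-0.02803) = 0.48663

0.4866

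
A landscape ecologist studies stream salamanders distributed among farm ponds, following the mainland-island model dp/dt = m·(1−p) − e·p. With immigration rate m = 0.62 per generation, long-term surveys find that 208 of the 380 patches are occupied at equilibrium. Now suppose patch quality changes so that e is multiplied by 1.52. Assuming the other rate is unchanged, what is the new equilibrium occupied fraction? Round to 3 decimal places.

0.443

Observed p* = 208/380 = 0.54737.
Balance m(1−p*) = e·p* gives e = m(1−p*)/p* = 0.62×0.45263/0.54737 = 0.51269.
New p* = m/(m+e) = 0.62000/(0.62000+0.77929) = 0.44308.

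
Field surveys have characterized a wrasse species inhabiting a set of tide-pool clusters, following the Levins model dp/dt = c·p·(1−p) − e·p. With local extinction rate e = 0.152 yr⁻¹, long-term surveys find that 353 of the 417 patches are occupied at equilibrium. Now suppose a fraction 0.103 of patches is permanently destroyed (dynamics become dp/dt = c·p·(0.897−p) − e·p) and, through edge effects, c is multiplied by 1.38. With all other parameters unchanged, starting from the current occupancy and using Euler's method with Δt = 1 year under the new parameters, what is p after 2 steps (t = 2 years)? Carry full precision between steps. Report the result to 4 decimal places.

Observed p* = 353/417 = 0.84652.
Balance c(1−p*) = e gives c = e/(1 − 0.84652) = 0.152/0.15348 = 0.99037.
Starting from p₀ = 0.84652; update p ← p + (dp/dt)·Δt with the new parameters.
t = 1: p = 0.84652 + (-0.07027) = 0.77625
t = 2: p = 0.77625 + (+0.01011) = 0.78637

0.7864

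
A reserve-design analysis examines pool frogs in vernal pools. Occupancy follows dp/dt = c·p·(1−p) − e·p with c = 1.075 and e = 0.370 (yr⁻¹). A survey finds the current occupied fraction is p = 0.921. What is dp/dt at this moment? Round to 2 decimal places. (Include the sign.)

-0.26

Colonization term: c·p·(1−p) = 1.075×0.921×0.0790 = 0.07822.
Extinction term: e·p = 0.34077.
dp/dt = 0.07822 − 0.34077 = -0.26255.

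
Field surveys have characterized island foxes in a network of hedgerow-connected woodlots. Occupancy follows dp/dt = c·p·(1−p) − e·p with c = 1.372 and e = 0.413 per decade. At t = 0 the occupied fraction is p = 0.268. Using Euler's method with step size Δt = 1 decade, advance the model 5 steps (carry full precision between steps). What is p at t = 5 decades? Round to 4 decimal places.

0.6989

Update rule: p ← p + [c·p·(1−p) − e·p]·Δt with Δt = 1.
  1  |  dp/dt·Δt = +0.158469  |  p_1 = 0.426469
  2  |  dp/dt·Δt = +0.159450  |  p_2 = 0.585920
  3  |  dp/dt·Δt = +0.090887  |  p_3 = 0.676806
  4  |  dp/dt·Δt = +0.020590  |  p_4 = 0.697396
  5  |  dp/dt·Δt = +0.001515  |  p_5 = 0.698911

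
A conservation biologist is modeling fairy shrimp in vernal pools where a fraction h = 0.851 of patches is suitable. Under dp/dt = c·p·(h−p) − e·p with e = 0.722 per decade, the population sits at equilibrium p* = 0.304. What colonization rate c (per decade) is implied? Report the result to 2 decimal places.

1.32

At equilibrium c(h−p*) = e, so c = e/(h−p*).
c = 0.722/(0.851 − 0.304) = 0.722/0.5470 = 1.3199.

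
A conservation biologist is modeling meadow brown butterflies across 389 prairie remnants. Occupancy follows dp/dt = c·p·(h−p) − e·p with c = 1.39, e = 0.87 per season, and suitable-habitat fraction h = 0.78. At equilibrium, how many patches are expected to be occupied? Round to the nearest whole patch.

p* = h − e/c = 0.78 − 0.6259 = 0.1541.
Expected occupied patches = N × p* = 389 × 0.1541 = 59.95 ≈ 60.

60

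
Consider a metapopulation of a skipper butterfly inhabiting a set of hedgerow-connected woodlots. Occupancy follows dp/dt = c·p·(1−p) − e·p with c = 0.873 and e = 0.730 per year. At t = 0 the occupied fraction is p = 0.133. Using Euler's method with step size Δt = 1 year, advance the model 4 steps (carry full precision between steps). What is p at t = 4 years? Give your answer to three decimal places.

0.145

Update rule: p ← p + [c·p·(1−p) − e·p]·Δt with Δt = 1.
  1  |  dp/dt·Δt = +0.003577  |  p_1 = 0.136577
  2  |  dp/dt·Δt = +0.003246  |  p_2 = 0.139823
  3  |  dp/dt·Δt = +0.002927  |  p_3 = 0.142750
  4  |  dp/dt·Δt = +0.002624  |  p_4 = 0.145374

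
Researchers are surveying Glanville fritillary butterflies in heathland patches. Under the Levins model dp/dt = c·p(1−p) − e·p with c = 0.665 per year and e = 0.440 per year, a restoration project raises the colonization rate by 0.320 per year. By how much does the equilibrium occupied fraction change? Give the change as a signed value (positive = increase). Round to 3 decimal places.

Before: p* = 1 − 0.440/0.665 = 0.3383.
After the change, c = 0.985, e = 0.44, so p* = 1 − 0.44/0.985 = 0.5533.
Δp* = 0.5533 − 0.3383 = +0.2150.

0.215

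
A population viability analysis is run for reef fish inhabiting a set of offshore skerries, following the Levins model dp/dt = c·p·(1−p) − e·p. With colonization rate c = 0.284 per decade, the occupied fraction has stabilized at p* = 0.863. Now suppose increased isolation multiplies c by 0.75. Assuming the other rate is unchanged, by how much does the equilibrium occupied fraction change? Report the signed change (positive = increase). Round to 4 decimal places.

-0.0457

Balance c(1−p*) = e gives e = 0.284×(1 − 0.86300) = 0.03891.
New p* = 1 − e/c = 1 − 0.03891/0.21300 = 0.81732.
Δp* = 0.81732 − 0.86300 = -0.04568.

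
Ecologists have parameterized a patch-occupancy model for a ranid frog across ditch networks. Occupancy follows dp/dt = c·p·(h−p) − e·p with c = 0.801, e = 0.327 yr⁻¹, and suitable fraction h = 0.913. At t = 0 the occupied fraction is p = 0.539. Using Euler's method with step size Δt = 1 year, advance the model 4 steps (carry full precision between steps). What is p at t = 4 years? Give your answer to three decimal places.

0.509

Update rule: p ← p + [c·p·(h−p) − e·p]·Δt with Δt = 1.
t = 1: p = 0.53900 + (-0.01478) = 0.52422
t = 2: p = 0.52422 + (-0.00817) = 0.51605
t = 3: p = 0.51605 + (-0.00467) = 0.51138
t = 4: p = 0.51138 + (-0.00271) = 0.50867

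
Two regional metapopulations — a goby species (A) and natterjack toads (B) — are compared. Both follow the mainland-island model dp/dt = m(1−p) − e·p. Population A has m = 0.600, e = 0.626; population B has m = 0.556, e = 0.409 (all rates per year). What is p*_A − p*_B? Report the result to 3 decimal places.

A: p*_A = m/(m+e) = 0.600/1.2260 = 0.4894.
B: p*_B = 0.556/0.9650 = 0.5762.
p*_A − p*_B = 0.4894 − 0.5762 = -0.0868.

-0.087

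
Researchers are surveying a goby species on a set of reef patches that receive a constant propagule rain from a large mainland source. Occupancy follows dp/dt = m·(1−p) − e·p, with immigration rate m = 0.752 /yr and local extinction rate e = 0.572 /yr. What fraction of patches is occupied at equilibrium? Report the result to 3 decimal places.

0.568

At equilibrium the propagule rain into empty patches balances local extinction: m(1−p*) = e·p*.
p* = m/(m+e) = 0.752/(0.752+0.572) = 0.752/1.3240 = 0.5680.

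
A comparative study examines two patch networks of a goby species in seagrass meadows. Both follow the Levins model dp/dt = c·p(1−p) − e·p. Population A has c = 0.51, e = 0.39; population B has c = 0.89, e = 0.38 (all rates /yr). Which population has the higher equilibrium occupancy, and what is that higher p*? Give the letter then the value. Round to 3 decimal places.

B, 0.573

A: p*_A = 1 − 0.39/0.51 = 0.2353.
B: p*_B = 1 − 0.38/0.89 = 0.5730.
B is higher at 0.5730.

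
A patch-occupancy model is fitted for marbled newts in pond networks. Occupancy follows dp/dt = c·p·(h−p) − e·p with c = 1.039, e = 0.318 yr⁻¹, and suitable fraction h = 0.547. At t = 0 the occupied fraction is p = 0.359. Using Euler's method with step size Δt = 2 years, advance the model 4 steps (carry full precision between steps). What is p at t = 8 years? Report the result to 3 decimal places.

0.244

Update rule: p ← p + [c·p·(h−p) − e·p]·Δt with Δt = 2.
p: 0.35900 → 0.27092  (Δp = -0.08808)
p: 0.27092 → 0.25404  (Δp = -0.01688)
p: 0.25404 → 0.24712  (Δp = -0.00692)
p: 0.24712 → 0.24395  (Δp = -0.00318)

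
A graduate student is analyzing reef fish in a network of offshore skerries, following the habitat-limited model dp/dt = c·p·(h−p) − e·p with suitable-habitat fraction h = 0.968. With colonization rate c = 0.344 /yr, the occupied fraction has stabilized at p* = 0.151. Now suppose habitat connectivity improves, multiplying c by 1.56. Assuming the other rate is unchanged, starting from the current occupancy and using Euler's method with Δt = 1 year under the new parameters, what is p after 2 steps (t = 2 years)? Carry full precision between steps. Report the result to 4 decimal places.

0.2000

Balance c(h−p*) = e gives e = 0.344×(0.968 − 0.15100) = 0.28105.
Starting from p₀ = 0.15100; update p ← p + (dp/dt)·Δt with the new parameters.
step 1: Δp = +0.02377, p = 0.17477
step 2: Δp = +0.02528, p = 0.20004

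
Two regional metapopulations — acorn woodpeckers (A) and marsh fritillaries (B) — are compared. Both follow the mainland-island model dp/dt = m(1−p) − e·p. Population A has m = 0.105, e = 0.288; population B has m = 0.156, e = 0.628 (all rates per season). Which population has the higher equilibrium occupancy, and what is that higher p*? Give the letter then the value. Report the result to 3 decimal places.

A: p*_A = m/(m+e) = 0.105/0.3930 = 0.2672.
B: p*_B = 0.156/0.7840 = 0.1990.
A is higher at 0.2672.

A, 0.267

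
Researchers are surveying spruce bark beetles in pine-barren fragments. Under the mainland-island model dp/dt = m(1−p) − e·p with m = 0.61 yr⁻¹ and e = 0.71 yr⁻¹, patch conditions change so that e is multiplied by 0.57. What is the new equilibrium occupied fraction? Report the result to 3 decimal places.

0.601

Before: p* = 0.61/(0.61+0.71) = 0.4621.
After: m = 0.61, e = 0.4047; p* = 0.61/1.0147 = 0.6012.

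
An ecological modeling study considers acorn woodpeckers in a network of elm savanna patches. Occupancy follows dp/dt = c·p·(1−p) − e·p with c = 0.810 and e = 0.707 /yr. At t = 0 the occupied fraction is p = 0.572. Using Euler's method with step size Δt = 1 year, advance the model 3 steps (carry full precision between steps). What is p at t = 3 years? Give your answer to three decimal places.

Update rule: p ← p + [c·p·(1−p) − e·p]·Δt with Δt = 1.
step 1: Δp = -0.20610, p = 0.36590
step 2: Δp = -0.07076, p = 0.29514
step 3: Δp = -0.04016, p = 0.25498

0.255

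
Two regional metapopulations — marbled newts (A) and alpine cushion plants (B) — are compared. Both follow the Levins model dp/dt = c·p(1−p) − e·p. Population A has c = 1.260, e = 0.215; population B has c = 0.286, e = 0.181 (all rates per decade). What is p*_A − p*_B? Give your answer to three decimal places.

A: p*_A = 1 − 0.215/1.260 = 0.8294.
B: p*_B = 1 − 0.181/0.286 = 0.3671.
p*_A − p*_B = 0.8294 − 0.3671 = 0.4622.

0.462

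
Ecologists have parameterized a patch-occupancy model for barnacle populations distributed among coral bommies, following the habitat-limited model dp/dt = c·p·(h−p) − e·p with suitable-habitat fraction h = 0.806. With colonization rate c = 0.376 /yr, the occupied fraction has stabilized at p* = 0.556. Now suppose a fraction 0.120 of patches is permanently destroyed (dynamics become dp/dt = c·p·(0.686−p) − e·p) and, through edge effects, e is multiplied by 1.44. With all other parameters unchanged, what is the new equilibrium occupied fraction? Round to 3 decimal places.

Balance c(h−p*) = e gives e = 0.376×(0.806 − 0.55600) = 0.09400.
New p* = 0.686 − e/c = 0.686 − 0.13536/0.37600 = 0.32600.

0.326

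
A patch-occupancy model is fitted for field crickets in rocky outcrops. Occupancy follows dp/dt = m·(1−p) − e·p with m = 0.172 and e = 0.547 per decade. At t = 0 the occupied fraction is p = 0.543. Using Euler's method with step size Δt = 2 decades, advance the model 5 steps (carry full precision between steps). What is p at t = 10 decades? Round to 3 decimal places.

0.234

Update rule: p ← p + [m·(1−p) − e·p]·Δt with Δt = 2.
  1  |  dp/dt·Δt = -0.436834  |  p_1 = 0.106166
  2  |  dp/dt·Δt = +0.191333  |  p_2 = 0.297499
  3  |  dp/dt·Δt = -0.083804  |  p_3 = 0.213695
  4  |  dp/dt·Δt = +0.036706  |  p_4 = 0.250401
  5  |  dp/dt·Δt = -0.016077  |  p_5 = 0.234324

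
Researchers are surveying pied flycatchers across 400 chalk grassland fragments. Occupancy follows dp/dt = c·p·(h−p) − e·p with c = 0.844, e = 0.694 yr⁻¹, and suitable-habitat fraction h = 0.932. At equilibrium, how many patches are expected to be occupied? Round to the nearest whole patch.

p* = h − e/c = 0.932 − 0.8223 = 0.1097.
Expected occupied patches = N × p* = 400 × 0.1097 = 43.89 ≈ 44.

44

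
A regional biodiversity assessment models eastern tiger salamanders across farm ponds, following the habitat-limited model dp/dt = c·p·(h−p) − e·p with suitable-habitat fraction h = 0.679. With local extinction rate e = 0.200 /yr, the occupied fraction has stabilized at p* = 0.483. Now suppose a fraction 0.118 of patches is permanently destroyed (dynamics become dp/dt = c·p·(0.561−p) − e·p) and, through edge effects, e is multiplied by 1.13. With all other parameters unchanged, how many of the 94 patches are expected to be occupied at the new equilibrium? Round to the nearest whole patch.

Balance c(h−p*) = e gives c = e/(0.679 − 0.48300) = 0.200/0.19600 = 1.02041.
New p* = 0.561 − e/c = 0.561 − 0.22600/1.02041 = 0.33952.
Expected occupied = 94 × 0.33952 = 31.91 ≈ 32.

32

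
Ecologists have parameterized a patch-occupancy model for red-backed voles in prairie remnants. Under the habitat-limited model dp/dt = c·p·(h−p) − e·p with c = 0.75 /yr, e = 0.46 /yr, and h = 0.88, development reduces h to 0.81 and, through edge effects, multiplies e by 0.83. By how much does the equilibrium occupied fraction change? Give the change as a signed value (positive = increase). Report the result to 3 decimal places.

0.034

Before: p* = h − e/c = 0.88 − 0.46/0.75 = 0.88 − 0.6133 = 0.2667.
After: c = 0.75, e = 0.3818, h = 0.81; p* = 0.81 − 0.3818/0.75 = 0.3009.
Δp* = 0.3009 − 0.2667 = +0.0343.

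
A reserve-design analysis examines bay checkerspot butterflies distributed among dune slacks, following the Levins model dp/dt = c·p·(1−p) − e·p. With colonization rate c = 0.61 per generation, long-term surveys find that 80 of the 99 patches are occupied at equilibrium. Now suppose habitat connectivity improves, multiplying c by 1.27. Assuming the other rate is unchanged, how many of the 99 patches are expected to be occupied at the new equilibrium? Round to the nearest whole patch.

Observed p* = 80/99 = 0.80808.
Balance c(1−p*) = e gives e = 0.61×(1 − 0.80808) = 0.11707.
New p* = 1 − e/c = 1 − 0.11707/0.77470 = 0.84888.
Expected occupied = 99 × 0.84888 = 84.04 ≈ 84.

84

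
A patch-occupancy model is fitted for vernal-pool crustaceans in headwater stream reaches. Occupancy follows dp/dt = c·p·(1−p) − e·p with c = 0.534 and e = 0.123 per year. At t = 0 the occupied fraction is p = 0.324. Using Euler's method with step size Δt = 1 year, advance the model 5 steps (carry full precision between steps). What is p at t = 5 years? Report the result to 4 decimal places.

Update rule: p ← p + [c·p·(1−p) − e·p]·Δt with Δt = 1.
step 1: Δp = +0.07711, p = 0.40111
step 2: Δp = +0.07894, p = 0.48005
step 3: Δp = +0.07424, p = 0.55429
step 4: Δp = +0.06375, p = 0.61804
step 5: Δp = +0.05004, p = 0.66808

0.6681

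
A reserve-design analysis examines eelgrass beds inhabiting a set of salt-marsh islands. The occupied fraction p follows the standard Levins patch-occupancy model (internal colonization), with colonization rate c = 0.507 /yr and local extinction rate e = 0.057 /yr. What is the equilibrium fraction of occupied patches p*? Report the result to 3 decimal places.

At equilibrium, colonization balances extinction: c·p*·(1−p*) = e·p*.
So p* = 1 − e/c = 1 − 0.057/0.507 = 1 − 0.1124 = 0.8876.

0.888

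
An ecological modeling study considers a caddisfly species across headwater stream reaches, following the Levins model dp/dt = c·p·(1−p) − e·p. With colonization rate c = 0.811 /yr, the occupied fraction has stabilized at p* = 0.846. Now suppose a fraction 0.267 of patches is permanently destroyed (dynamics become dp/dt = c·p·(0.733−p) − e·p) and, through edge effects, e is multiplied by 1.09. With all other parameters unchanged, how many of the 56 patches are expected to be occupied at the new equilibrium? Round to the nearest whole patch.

32

Balance c(1−p*) = e gives e = 0.811×(1 − 0.84600) = 0.12489.
New p* = 0.733 − e/c = 0.733 − 0.13613/0.81100 = 0.56515.
Expected occupied = 56 × 0.56515 = 31.65 ≈ 32.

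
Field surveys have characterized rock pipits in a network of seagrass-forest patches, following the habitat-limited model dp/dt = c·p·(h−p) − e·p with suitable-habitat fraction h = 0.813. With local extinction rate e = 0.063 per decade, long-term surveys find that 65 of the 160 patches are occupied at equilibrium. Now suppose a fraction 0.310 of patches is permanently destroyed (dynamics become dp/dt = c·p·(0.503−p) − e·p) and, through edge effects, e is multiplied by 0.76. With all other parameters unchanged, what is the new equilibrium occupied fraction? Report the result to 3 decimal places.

Observed p* = 65/160 = 0.40625.
Balance c(h−p*) = e gives c = e/(0.813 − 0.40625) = 0.063/0.40675 = 0.15489.
New p* = 0.503 − e/c = 0.503 − 0.04788/0.15489 = 0.19388.

0.194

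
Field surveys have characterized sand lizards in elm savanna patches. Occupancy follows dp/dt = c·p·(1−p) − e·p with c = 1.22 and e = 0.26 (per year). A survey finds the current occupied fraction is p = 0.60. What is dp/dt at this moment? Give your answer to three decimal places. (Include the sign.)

0.137

Colonization term: c·p·(1−p) = 1.22×0.60×0.4000 = 0.29280.
Extinction term: e·p = 0.15600.
dp/dt = 0.29280 − 0.15600 = 0.13680.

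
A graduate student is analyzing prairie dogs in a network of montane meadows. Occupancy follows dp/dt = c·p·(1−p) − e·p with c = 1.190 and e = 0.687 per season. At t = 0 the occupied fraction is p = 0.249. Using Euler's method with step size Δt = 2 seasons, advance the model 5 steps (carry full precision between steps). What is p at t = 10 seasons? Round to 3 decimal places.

Update rule: p ← p + [c·p·(1−p) − e·p]·Δt with Δt = 2.
t = 2: p = 0.24900 + (+0.10293) = 0.35193
t = 4: p = 0.35193 + (+0.05927) = 0.41120
t = 6: p = 0.41120 + (+0.01125) = 0.42244
t = 8: p = 0.42244 + (+0.00025) = 0.42269
t = 10: p = 0.42269 + (-0.00000) = 0.42269

0.423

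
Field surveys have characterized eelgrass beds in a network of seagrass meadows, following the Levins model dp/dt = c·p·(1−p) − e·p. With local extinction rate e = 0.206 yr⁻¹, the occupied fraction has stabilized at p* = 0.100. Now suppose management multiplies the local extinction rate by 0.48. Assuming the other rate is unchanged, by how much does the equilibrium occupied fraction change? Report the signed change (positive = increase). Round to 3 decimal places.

0.468

Balance c(1−p*) = e gives c = e/(1 − 0.10000) = 0.206/0.90000 = 0.22889.
New p* = 1 − e/c = 1 − 0.09888/0.22889 = 0.56800.
Δp* = 0.56800 − 0.10000 = +0.46800.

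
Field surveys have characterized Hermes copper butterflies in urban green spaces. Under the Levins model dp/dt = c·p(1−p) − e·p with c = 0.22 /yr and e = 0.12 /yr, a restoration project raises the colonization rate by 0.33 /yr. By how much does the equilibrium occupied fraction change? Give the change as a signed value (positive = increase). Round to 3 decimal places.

0.327

Before: p* = 1 − 0.12/0.22 = 0.4545.
After the change, c = 0.55, e = 0.12, so p* = 1 − 0.12/0.55 = 0.7818.
Δp* = 0.7818 − 0.4545 = +0.3273.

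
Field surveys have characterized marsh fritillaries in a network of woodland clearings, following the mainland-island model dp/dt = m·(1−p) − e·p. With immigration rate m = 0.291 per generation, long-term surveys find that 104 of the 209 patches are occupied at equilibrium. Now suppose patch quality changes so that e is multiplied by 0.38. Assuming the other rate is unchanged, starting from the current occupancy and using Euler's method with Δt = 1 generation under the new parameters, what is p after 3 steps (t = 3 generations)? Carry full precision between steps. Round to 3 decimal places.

0.675

Observed p* = 104/209 = 0.49761.
Balance m(1−p*) = e·p* gives e = m(1−p*)/p* = 0.291×0.50239/0.49761 = 0.29380.
Starting from p₀ = 0.49761; update p ← p + (dp/dt)·Δt with the new parameters.
step 1: Δp = +0.09064, p = 0.58825
step 2: Δp = +0.05415, p = 0.64239
step 3: Δp = +0.03234, p = 0.67474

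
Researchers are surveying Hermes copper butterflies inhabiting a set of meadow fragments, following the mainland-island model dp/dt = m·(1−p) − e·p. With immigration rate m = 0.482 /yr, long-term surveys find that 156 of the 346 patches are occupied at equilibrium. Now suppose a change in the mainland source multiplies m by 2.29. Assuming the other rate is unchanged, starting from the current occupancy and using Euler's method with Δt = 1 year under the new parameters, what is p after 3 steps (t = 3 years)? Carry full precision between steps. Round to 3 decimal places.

Observed p* = 156/346 = 0.45087.
Balance m(1−p*) = e·p* gives e = m(1−p*)/p* = 0.482×0.54913/0.45087 = 0.58705.
Starting from p₀ = 0.45087; update p ← p + (dp/dt)·Δt with the new parameters.
  1  |  dp/dt·Δt = +0.341440  |  p_1 = 0.792307
  2  |  dp/dt·Δt = -0.235877  |  p_2 = 0.556430
  3  |  dp/dt·Δt = +0.162951  |  p_3 = 0.719381

0.719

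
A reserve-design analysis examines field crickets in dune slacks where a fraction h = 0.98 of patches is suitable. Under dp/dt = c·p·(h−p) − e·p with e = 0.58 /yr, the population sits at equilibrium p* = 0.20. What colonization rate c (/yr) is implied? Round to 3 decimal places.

At equilibrium c(h−p*) = e, so c = e/(h−p*).
c = 0.58/(0.98 − 0.20) = 0.58/0.7800 = 0.7436.

0.744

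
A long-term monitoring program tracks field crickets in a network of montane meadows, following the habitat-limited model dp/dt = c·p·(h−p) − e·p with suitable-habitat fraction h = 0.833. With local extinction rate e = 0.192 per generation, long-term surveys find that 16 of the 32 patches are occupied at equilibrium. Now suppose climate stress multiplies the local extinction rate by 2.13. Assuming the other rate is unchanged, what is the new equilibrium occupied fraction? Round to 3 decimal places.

Observed p* = 16/32 = 0.50000.
Balance c(h−p*) = e gives c = e/(0.833 − 0.50000) = 0.192/0.33300 = 0.57658.
New p* = 0.833 − e/c = 0.833 − 0.40896/0.57658 = 0.12371.

0.124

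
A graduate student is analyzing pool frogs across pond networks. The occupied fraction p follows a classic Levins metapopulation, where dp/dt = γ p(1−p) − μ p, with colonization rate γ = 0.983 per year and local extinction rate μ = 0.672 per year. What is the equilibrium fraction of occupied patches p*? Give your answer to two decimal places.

0.32

Setting dp/dt = 0 and dividing through by p* gives γ·(1−p*) = μ.
So p* = 1 − μ/γ = 1 − 0.672/0.983 = 1 − 0.6836 = 0.3164.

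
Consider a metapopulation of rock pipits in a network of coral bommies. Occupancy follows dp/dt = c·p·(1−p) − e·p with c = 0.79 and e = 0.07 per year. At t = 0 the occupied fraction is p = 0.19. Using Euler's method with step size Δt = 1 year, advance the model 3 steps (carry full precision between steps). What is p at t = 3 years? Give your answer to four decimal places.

0.6067

Update rule: p ← p + [c·p·(1−p) − e·p]·Δt with Δt = 1.
t = 1: p = 0.19000 + (+0.10828) = 0.29828
t = 2: p = 0.29828 + (+0.14447) = 0.44276
t = 3: p = 0.44276 + (+0.16392) = 0.60667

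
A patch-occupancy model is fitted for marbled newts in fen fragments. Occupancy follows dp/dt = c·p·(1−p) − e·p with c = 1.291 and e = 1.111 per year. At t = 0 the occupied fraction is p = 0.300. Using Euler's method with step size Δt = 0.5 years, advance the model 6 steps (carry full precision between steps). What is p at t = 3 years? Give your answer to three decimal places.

0.197

Update rule: p ← p + [c·p·(1−p) − e·p]·Δt with Δt = 0.5.
step 1: Δp = -0.03110, p = 0.26890
step 2: Δp = -0.02247, p = 0.24643
step 3: Δp = -0.01702, p = 0.22941
step 4: Δp = -0.01332, p = 0.21608
step 5: Δp = -0.01069, p = 0.20539
step 6: Δp = -0.00875, p = 0.19665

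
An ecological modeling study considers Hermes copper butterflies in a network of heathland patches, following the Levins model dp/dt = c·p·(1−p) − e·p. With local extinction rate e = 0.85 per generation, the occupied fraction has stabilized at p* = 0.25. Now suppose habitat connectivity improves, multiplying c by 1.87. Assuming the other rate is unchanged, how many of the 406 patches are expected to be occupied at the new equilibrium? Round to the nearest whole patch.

Balance c(1−p*) = e gives c = e/(1 − 0.25000) = 0.85/0.75000 = 1.13333.
New p* = 1 − e/c = 1 − 0.85000/2.11933 = 0.59893.
Expected occupied = 406 × 0.59893 = 243.17 ≈ 243.

243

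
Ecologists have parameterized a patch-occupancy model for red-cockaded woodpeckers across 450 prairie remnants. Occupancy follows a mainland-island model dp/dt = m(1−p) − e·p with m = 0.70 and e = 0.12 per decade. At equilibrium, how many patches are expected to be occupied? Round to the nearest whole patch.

p* = m/(m+e) = 0.70/0.8200 = 0.8537.
Expected occupied patches = N × p* = 450 × 0.8537 = 384.15 ≈ 384.

384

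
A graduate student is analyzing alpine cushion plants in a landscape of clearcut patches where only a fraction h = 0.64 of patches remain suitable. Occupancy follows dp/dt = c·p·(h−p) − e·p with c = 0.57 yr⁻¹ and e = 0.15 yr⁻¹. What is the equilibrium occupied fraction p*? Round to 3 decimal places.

Setting dp/dt = 0 and dividing by p* gives c·(h−p*) = e.
So p* = h − e/c = 0.64 − 0.15/0.57 = 0.64 − 0.2632 = 0.3768.

0.377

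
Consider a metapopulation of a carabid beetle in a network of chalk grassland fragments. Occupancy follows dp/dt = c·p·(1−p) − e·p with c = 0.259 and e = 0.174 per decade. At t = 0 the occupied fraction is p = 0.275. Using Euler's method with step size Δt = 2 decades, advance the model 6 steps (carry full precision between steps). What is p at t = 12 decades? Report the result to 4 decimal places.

0.3082

Update rule: p ← p + [c·p·(1−p) − e·p]·Δt with Δt = 2.
t = 2: p = 0.27500 + (+0.00758) = 0.28258
t = 4: p = 0.28258 + (+0.00668) = 0.28925
t = 6: p = 0.28925 + (+0.00583) = 0.29509
t = 8: p = 0.29509 + (+0.00506) = 0.30015
t = 10: p = 0.30015 + (+0.00436) = 0.30450
t = 12: p = 0.30450 + (+0.00374) = 0.30824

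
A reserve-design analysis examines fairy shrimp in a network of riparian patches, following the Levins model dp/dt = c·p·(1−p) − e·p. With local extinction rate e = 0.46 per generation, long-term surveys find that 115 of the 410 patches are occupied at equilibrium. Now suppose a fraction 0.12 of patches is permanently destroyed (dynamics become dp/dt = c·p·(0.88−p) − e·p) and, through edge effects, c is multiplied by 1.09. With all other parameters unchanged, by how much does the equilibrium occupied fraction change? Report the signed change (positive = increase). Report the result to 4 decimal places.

-0.0606

Observed p* = 115/410 = 0.28049.
Balance c(1−p*) = e gives c = e/(1 − 0.28049) = 0.46/0.71951 = 0.63932.
New p* = 0.88 − e/c = 0.88 − 0.46000/0.69686 = 0.21990.
Δp* = 0.21990 − 0.28049 = -0.06059.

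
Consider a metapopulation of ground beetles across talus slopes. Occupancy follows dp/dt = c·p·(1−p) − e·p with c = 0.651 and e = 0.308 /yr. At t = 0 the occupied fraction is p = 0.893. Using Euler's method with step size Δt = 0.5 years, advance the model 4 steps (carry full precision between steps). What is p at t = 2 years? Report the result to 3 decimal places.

0.642

Update rule: p ← p + [c·p·(1−p) − e·p]·Δt with Δt = 0.5.
p: 0.89300 → 0.78658  (Δp = -0.10642)
p: 0.78658 → 0.72009  (Δp = -0.06649)
p: 0.72009 → 0.67480  (Δp = -0.04529)
p: 0.67480 → 0.64231  (Δp = -0.03249)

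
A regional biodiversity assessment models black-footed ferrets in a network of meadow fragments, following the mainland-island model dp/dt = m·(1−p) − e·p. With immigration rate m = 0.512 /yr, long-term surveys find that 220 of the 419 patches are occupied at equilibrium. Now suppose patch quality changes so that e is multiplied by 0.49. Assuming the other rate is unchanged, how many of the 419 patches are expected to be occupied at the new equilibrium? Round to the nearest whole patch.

Observed p* = 220/419 = 0.52506.
Balance m(1−p*) = e·p* gives e = m(1−p*)/p* = 0.512×0.47494/0.52506 = 0.46313.
New p* = m/(m+e) = 0.51200/(0.51200+0.22693) = 0.69289.
Expected occupied = 419 × 0.69289 = 290.32 ≈ 290.

290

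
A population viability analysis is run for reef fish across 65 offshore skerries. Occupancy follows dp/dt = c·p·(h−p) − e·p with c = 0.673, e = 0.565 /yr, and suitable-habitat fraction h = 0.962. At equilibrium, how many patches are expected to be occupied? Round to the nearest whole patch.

p* = h − e/c = 0.962 − 0.8395 = 0.1225.
Expected occupied patches = N × p* = 65 × 0.1225 = 7.96 ≈ 8.

8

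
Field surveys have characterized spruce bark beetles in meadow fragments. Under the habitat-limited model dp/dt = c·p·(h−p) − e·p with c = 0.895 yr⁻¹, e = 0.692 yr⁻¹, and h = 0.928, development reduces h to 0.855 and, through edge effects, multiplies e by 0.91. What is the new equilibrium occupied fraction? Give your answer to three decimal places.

0.151

Before: p* = h − e/c = 0.928 − 0.692/0.895 = 0.928 − 0.7732 = 0.1548.
After: c = 0.895, e = 0.62972, h = 0.855; p* = 0.855 − 0.62972/0.895 = 0.1514.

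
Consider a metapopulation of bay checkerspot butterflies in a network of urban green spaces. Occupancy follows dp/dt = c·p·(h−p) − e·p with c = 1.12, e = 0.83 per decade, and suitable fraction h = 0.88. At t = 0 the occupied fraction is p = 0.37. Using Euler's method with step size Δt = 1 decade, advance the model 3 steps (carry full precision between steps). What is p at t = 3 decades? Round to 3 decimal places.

Update rule: p ← p + [c·p·(h−p) − e·p]·Δt with Δt = 1.
step 1: Δp = -0.09576, p = 0.27424
step 2: Δp = -0.04156, p = 0.23268
step 3: Δp = -0.02443, p = 0.20825

0.208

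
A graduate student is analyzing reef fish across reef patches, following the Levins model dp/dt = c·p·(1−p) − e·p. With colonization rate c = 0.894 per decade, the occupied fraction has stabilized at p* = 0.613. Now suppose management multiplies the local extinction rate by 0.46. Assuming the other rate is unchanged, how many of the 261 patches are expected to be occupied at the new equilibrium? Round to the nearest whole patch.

Balance c(1−p*) = e gives e = 0.894×(1 − 0.61300) = 0.34598.
New p* = 1 − e/c = 1 − 0.15915/0.89400 = 0.82198.
Expected occupied = 261 × 0.82198 = 214.54 ≈ 215.

215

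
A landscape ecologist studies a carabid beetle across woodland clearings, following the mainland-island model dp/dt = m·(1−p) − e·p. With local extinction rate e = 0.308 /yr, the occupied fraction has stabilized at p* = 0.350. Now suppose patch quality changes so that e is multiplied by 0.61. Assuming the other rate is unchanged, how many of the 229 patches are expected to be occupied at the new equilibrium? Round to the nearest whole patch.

Balance m(1−p*) = e·p* gives m = e·p*/(1−p*) = 0.308×0.35000/0.65000 = 0.16585.
New p* = m/(m+e) = 0.16585/(0.16585+0.18788) = 0.46886.
Expected occupied = 229 × 0.46886 = 107.37 ≈ 107.

107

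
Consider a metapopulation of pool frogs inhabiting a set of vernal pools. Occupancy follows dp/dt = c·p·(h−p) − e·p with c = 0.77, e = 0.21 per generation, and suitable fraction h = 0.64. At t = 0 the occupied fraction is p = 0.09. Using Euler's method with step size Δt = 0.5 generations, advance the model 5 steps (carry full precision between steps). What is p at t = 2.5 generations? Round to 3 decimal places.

0.144

Update rule: p ← p + [c·p·(h−p) − e·p]·Δt with Δt = 0.5.
  1  |  dp/dt·Δt = +0.009608  |  p_1 = 0.099608
  2  |  dp/dt·Δt = +0.010265  |  p_2 = 0.109872
  3  |  dp/dt·Δt = +0.010888  |  p_3 = 0.120760
  4  |  dp/dt·Δt = +0.011461  |  p_4 = 0.132221
  5  |  dp/dt·Δt = +0.011965  |  p_5 = 0.144187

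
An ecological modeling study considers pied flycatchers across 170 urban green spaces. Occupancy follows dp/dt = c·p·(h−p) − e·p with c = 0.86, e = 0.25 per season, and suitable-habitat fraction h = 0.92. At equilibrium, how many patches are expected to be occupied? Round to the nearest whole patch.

107

p* = h − e/c = 0.92 − 0.2907 = 0.6293.
Expected occupied patches = N × p* = 170 × 0.6293 = 106.98 ≈ 107.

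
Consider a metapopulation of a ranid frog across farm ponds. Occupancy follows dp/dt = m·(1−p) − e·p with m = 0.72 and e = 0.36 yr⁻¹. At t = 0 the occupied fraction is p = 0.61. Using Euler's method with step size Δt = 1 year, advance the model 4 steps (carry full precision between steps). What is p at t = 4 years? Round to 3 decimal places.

Update rule: p ← p + [m·(1−p) − e·p]·Δt with Δt = 1.
  1  |  dp/dt·Δt = +0.061200  |  p_1 = 0.671200
  2  |  dp/dt·Δt = -0.004896  |  p_2 = 0.666304
  3  |  dp/dt·Δt = +0.000392  |  p_3 = 0.666696
  4  |  dp/dt·Δt = -0.000031  |  p_4 = 0.666664

0.667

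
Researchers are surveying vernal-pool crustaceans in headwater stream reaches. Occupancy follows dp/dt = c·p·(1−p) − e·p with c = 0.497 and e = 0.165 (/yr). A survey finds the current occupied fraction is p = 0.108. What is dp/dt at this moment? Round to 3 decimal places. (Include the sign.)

0.030

Colonization term: c·p·(1−p) = 0.497×0.108×0.8920 = 0.04788.
Extinction term: e·p = 0.01782.
dp/dt = 0.04788 − 0.01782 = 0.03006.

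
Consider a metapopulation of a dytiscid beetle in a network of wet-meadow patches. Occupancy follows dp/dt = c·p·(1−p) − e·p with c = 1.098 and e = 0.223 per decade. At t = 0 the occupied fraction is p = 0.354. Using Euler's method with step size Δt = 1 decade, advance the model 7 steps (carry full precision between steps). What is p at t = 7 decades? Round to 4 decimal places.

0.7969

Update rule: p ← p + [c·p·(1−p) − e·p]·Δt with Δt = 1.
step 1: Δp = +0.17215, p = 0.52615
step 2: Δp = +0.15642, p = 0.68257
step 3: Δp = +0.08569, p = 0.76826
step 4: Δp = +0.02416, p = 0.79242
step 5: Δp = +0.00390, p = 0.79632
step 6: Δp = +0.00051, p = 0.79683
step 7: Δp = +0.00006, p = 0.79689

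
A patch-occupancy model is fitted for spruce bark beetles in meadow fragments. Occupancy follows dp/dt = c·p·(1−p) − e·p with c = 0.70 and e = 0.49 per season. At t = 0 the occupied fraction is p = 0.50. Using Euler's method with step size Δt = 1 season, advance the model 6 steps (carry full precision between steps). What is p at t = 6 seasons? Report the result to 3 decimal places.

0.328

Update rule: p ← p + [c·p·(1−p) − e·p]·Δt with Δt = 1.
t = 1: p = 0.50000 + (-0.07000) = 0.43000
t = 2: p = 0.43000 + (-0.03913) = 0.39087
t = 3: p = 0.39087 + (-0.02486) = 0.36601
t = 4: p = 0.36601 + (-0.01691) = 0.34910
t = 5: p = 0.34910 + (-0.01200) = 0.33710
t = 6: p = 0.33710 + (-0.00875) = 0.32834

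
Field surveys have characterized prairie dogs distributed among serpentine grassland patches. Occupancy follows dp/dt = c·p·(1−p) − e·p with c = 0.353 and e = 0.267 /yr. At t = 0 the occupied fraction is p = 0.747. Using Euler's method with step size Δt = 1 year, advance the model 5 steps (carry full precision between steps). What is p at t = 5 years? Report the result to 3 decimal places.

0.409

Update rule: p ← p + [c·p·(1−p) − e·p]·Δt with Δt = 1.
t = 1: p = 0.74700 + (-0.13274) = 0.61426
t = 2: p = 0.61426 + (-0.08037) = 0.53390
t = 3: p = 0.53390 + (-0.05471) = 0.47919
t = 4: p = 0.47919 + (-0.03985) = 0.43934
t = 5: p = 0.43934 + (-0.03035) = 0.40899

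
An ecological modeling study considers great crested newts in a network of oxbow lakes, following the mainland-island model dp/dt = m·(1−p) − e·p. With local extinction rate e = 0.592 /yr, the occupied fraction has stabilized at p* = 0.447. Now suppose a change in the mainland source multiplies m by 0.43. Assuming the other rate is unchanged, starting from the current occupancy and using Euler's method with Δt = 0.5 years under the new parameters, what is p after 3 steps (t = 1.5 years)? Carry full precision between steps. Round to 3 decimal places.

0.299

Balance m(1−p*) = e·p* gives m = e·p*/(1−p*) = 0.592×0.44700/0.55300 = 0.47852.
Starting from p₀ = 0.44700; update p ← p + (dp/dt)·Δt with the new parameters.
t = 0.5: p = 0.44700 + (-0.07542) = 0.37158
t = 1: p = 0.37158 + (-0.04533) = 0.32625
t = 1.5: p = 0.32625 + (-0.02725) = 0.29900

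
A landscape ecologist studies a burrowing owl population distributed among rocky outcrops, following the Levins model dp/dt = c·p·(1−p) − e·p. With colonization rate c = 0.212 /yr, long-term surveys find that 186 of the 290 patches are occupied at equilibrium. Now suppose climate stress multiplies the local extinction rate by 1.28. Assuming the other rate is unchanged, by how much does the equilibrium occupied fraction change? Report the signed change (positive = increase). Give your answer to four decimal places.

-0.1004

Observed p* = 186/290 = 0.64138.
Balance c(1−p*) = e gives e = 0.212×(1 − 0.64138) = 0.07603.
New p* = 1 − e/c = 1 − 0.09732/0.21200 = 0.54094.
Δp* = 0.54094 − 0.64138 = -0.10044.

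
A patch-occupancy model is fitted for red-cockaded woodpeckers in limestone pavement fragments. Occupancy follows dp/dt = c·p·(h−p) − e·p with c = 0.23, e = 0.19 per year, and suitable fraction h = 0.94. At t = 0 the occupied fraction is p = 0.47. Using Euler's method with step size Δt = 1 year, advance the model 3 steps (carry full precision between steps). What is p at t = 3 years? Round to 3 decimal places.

0.374

Update rule: p ← p + [c·p·(h−p) − e·p]·Δt with Δt = 1.
step 1: Δp = -0.03849, p = 0.43151
step 2: Δp = -0.03152, p = 0.39999
step 3: Δp = -0.02632, p = 0.37367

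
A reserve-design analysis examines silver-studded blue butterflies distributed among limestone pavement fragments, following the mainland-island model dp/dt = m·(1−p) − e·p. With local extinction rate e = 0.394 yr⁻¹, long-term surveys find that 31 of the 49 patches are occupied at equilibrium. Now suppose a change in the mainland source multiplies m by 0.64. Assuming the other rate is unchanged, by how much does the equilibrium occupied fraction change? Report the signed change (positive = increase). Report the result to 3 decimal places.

-0.108

Observed p* = 31/49 = 0.63265.
Balance m(1−p*) = e·p* gives m = e·p*/(1−p*) = 0.394×0.63265/0.36735 = 0.67855.
New p* = m/(m+e) = 0.43427/(0.43427+0.39400) = 0.52431.
Δp* = 0.52431 − 0.63265 = -0.10834.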